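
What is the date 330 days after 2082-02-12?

Adding 330 days from February 12, 2082.
February has 28 days, so 28 − 12 = 16 days remain after February 12, 2082; 330 − 16 = 314 left.
March 2082 has 31 days: 314 − 31 = 283 left.
April 2082 has 30 days: 283 − 30 = 253 left.
May 2082 has 31 days: 253 − 31 = 222 left.
June 2082 has 30 days: 222 − 30 = 192 left.
July 2082 has 31 days: 192 − 31 = 161 left.
August 2082 has 31 days: 161 − 31 = 130 left.
September 2082 has 30 days: 130 − 30 = 100 left.
October 2082 has 31 days: 100 − 31 = 69 left.
November 2082 has 30 days: 69 − 30 = 39 left.
December 2082 has 31 days: 39 − 31 = 8 left.
8 days into January 2083 → January 8, 2083.

January 8, 2083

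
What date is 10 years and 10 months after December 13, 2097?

Advancing 10 years and 10 months from December 13, 2097.
+10 years → 2107; month 12 + 10 = 22, which is month 10 of year 2108 → October 2108.
Day 13 is valid in October, giving October 13, 2108.

October 13, 2108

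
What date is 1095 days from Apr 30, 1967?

April 29, 1970

Counting forward 1095 days from April 30, 1967.
April has 30 days, so 30 − 30 = 0 days remain after April 30, 1967; 1095 − 0 = 1095 left.
May 1967 has 31 days: 1095 − 31 = 1064 left.
June 1967 has 30 days: 1064 − 30 = 1034 left.
July 1967 has 31 days: 1034 − 31 = 1003 left.
August 1967 has 31 days: 1003 − 31 = 972 left.
September 1967 has 30 days: 972 − 30 = 942 left.
October 1967 has 31 days: 942 − 31 = 911 left.
November 1967 has 30 days: 911 − 30 = 881 left.
December 1967 has 31 days: 881 − 31 = 850 left.
January 1968 has 31 days: 850 − 31 = 819 left.
February 1968 has 29 days (1968 is a leap year): 819 − 29 = 790 left.
March 1968 has 31 days: 790 − 31 = 759 left.
April 1968 has 30 days: 759 − 30 = 729 left.
May 1968 has 31 days: 729 − 31 = 698 left.
June 1968 has 30 days: 698 − 30 = 668 left.
July 1968 has 31 days: 668 − 31 = 637 left.
August 1968 has 31 days: 637 − 31 = 606 left.
September 1968 has 30 days: 606 − 30 = 576 left.
October 1968 has 31 days: 576 − 31 = 545 left.
November 1968 has 30 days: 545 − 30 = 515 left.
December 1968 has 31 days: 515 − 31 = 484 left.
January 1969 has 31 days: 484 − 31 = 453 left.
February 1969 has 28 days (1969 is not a leap year): 453 − 28 = 425 left.
March 1969 has 31 days: 425 − 31 = 394 left.
April 1969 has 30 days: 394 − 30 = 364 left.
May 1969 has 31 days: 364 − 31 = 333 left.
June 1969 has 30 days: 333 − 30 = 303 left.
July 1969 has 31 days: 303 − 31 = 272 left.
August 1969 has 31 days: 272 − 31 = 241 left.
September 1969 has 30 days: 241 − 30 = 211 left.
October 1969 has 31 days: 211 − 31 = 180 left.
November 1969 has 30 days: 180 − 30 = 150 left.
December 1969 has 31 days: 150 − 31 = 119 left.
January 1970 has 31 days: 119 − 31 = 88 left.
February 1970 has 28 days (1970 is not a leap year): 88 − 28 = 60 left.
March 1970 has 31 days: 60 − 31 = 29 left.
29 days into April 1970 → April 29, 1970.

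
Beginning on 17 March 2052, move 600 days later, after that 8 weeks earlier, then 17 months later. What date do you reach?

Adding 600 days from March 17, 2052:
March has 31 days, so 31 − 17 = 14 days remain after March 17, 2052; 600 − 14 = 586 left.
April 2052 has 30 days: 586 − 30 = 556 left.
May 2052 has 31 days: 556 − 31 = 525 left.
June 2052 has 30 days: 525 − 30 = 495 left.
July 2052 has 31 days: 495 − 31 = 464 left.
August 2052 has 31 days: 464 − 31 = 433 left.
September 2052 has 30 days: 433 − 30 = 403 left.
October 2052 has 31 days: 403 − 31 = 372 left.
November 2052 has 30 days: 372 − 30 = 342 left.
December 2052 has 31 days: 342 − 31 = 311 left.
January 2053 has 31 days: 311 − 31 = 280 left.
February 2053 has 28 days (2053 is not a leap year): 280 − 28 = 252 left.
March 2053 has 31 days: 252 − 31 = 221 left.
April 2053 has 30 days: 221 − 30 = 191 left.
May 2053 has 31 days: 191 − 31 = 160 left.
June 2053 has 30 days: 160 − 30 = 130 left.
July 2053 has 31 days: 130 − 31 = 99 left.
August 2053 has 31 days: 99 − 31 = 68 left.
September 2053 has 30 days: 68 − 30 = 38 left.
October 2053 has 31 days: 38 − 31 = 7 left.
7 days into November 2053 → November 7, 2053.
Counting back 8 weeks (= 56 days) from November 7, 2053:
Going back 7 days from November 7, 2053 reaches the end of the previous month; 56 − 7 = 49 left.
October 2053 has 31 days: 49 − 31 = 18 left.
September 2053 has 30 days; 30 − 18 = 12 → September 12, 2053.
Counting forward 17 months from September 12, 2053:
month 9 + 17 = 26, which is month 2 of year 2055 → February 2055.
Day 12 is valid in February, giving February 12, 2055.

February 12, 2055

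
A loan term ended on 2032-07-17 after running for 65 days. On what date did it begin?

Subtracting 65 days from July 17, 2032.
Going back 17 days from July 17, 2032 reaches the end of the previous month; 65 − 17 = 48 left.
June 2032 has 30 days: 48 − 30 = 18 left.
May 2032 has 31 days; 31 − 18 = 13 → May 13, 2032.

May 13, 2032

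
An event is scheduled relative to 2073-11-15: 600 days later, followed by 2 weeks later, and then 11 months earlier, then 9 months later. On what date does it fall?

May 22, 2075

Adding 600 days from November 15, 2073:
November has 30 days, so 30 − 15 = 15 days remain after November 15, 2073; 600 − 15 = 585 left.
December 2073 has 31 days: 585 − 31 = 554 left.
January 2074 has 31 days: 554 − 31 = 523 left.
February 2074 has 28 days (2074 is not a leap year): 523 − 28 = 495 left.
March 2074 has 31 days: 495 − 31 = 464 left.
April 2074 has 30 days: 464 − 30 = 434 left.
May 2074 has 31 days: 434 − 31 = 403 left.
June 2074 has 30 days: 403 − 30 = 373 left.
July 2074 has 31 days: 373 − 31 = 342 left.
August 2074 has 31 days: 342 − 31 = 311 left.
September 2074 has 30 days: 311 − 30 = 281 left.
October 2074 has 31 days: 281 − 31 = 250 left.
November 2074 has 30 days: 250 − 30 = 220 left.
December 2074 has 31 days: 220 − 31 = 189 left.
January 2075 has 31 days: 189 − 31 = 158 left.
February 2075 has 28 days (2075 is not a leap year): 158 − 28 = 130 left.
March 2075 has 31 days: 130 − 31 = 99 left.
April 2075 has 30 days: 99 − 30 = 69 left.
May 2075 has 31 days: 69 − 31 = 38 left.
June 2075 has 30 days: 38 − 30 = 8 left.
8 days into July 2075 → July 8, 2075.
Counting forward 2 weeks (= 14 days) from July 8, 2075:
July has 31 days; 8 + 14 = 22, still in July.
Subtracting 11 months from July 22, 2075:
month 7 − 11 = -4, which is month 8 of year 2074 → August 2074.
Day 22 is valid in August, giving August 22, 2074.
Counting forward 9 months from August 22, 2074:
month 8 + 9 = 17, which is month 5 of year 2075 → May 2075.
Day 22 is valid in May, giving May 22, 2075.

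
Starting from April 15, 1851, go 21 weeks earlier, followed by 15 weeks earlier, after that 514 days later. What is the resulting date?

January 2, 1852

Subtracting 21 weeks (= 147 days) from April 15, 1851:
Going back 15 days from April 15, 1851 reaches the end of the previous month; 147 − 15 = 132 left.
March 1851 has 31 days: 132 − 31 = 101 left.
February 1851 has 28 days (1851 is not a leap year): 101 − 28 = 73 left.
January 1851 has 31 days: 73 − 31 = 42 left.
December 1850 has 31 days: 42 − 31 = 11 left.
November 1850 has 30 days; 30 − 11 = 19 → November 19, 1850.
Going back 15 weeks (= 105 days) from November 19, 1850:
Going back 19 days from November 19, 1850 reaches the end of the previous month; 105 − 19 = 86 left.
October 1850 has 31 days: 86 − 31 = 55 left.
September 1850 has 30 days: 55 − 30 = 25 left.
August 1850 has 31 days; 31 − 25 = 6 → August 6, 1850.
Advancing 514 days from August 6, 1850:
August has 31 days, so 31 − 6 = 25 days remain after August 6, 1850; 514 − 25 = 489 left.
September 1850 has 30 days: 489 − 30 = 459 left.
October 1850 has 31 days: 459 − 31 = 428 left.
November 1850 has 30 days: 428 − 30 = 398 left.
December 1850 has 31 days: 398 − 31 = 367 left.
January 1851 has 31 days: 367 − 31 = 336 left.
February 1851 has 28 days (1851 is not a leap year): 336 − 28 = 308 left.
March 1851 has 31 days: 308 − 31 = 277 left.
April 1851 has 30 days: 277 − 30 = 247 left.
May 1851 has 31 days: 247 − 31 = 216 left.
June 1851 has 30 days: 216 − 30 = 186 left.
July 1851 has 31 days: 186 − 31 = 155 left.
August 1851 has 31 days: 155 − 31 = 124 left.
September 1851 has 30 days: 124 − 30 = 94 left.
October 1851 has 31 days: 94 − 31 = 63 left.
November 1851 has 30 days: 63 − 30 = 33 left.
December 1851 has 31 days: 33 − 31 = 2 left.
2 days into January 1852 → January 2, 1852.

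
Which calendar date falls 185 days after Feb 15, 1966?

Adding 185 days from February 15, 1966.
February has 28 days, so 28 − 15 = 13 days remain after February 15, 1966; 185 − 13 = 172 left.
March 1966 has 31 days: 172 − 31 = 141 left.
April 1966 has 30 days: 141 − 30 = 111 left.
May 1966 has 31 days: 111 − 31 = 80 left.
June 1966 has 30 days: 80 − 30 = 50 left.
July 1966 has 31 days: 50 − 31 = 19 left.
19 days into August 1966 → August 19, 1966.

August 19, 1966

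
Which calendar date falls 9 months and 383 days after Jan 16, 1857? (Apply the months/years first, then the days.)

November 3, 1858

Advancing 9 months and 383 days from January 16, 1857: first the month/year part, then the days.
month 1 + 9 = 10 → October 1857.
Day 16 is valid in October, giving October 16, 1857.
Now add 383 days from October 16, 1857.
October has 31 days, so 31 − 16 = 15 days remain after October 16, 1857; 383 − 15 = 368 left.
November 1857 has 30 days: 368 − 30 = 338 left.
December 1857 has 31 days: 338 − 31 = 307 left.
January 1858 has 31 days: 307 − 31 = 276 left.
February 1858 has 28 days (1858 is not a leap year): 276 − 28 = 248 left.
March 1858 has 31 days: 248 − 31 = 217 left.
April 1858 has 30 days: 217 − 30 = 187 left.
May 1858 has 31 days: 187 − 31 = 156 left.
June 1858 has 30 days: 156 − 30 = 126 left.
July 1858 has 31 days: 126 − 31 = 95 left.
August 1858 has 31 days: 95 − 31 = 64 left.
September 1858 has 30 days: 64 − 30 = 34 left.
October 1858 has 31 days: 34 − 31 = 3 left.
3 days into November 1858 → November 3, 1858.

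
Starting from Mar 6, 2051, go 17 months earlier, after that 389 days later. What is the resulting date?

Subtracting 17 months from March 6, 2051:
month 3 − 17 = -14, which is month 10 of year 2049 → October 2049.
Day 6 is valid in October, giving October 6, 2049.
Advancing 389 days from October 6, 2049:
October has 31 days, so 31 − 6 = 25 days remain after October 6, 2049; 389 − 25 = 364 left.
November 2049 has 30 days: 364 − 30 = 334 left.
December 2049 has 31 days: 334 − 31 = 303 left.
January 2050 has 31 days: 303 − 31 = 272 left.
February 2050 has 28 days (2050 is not a leap year): 272 − 28 = 244 left.
March 2050 has 31 days: 244 − 31 = 213 left.
April 2050 has 30 days: 213 − 30 = 183 left.
May 2050 has 31 days: 183 − 31 = 152 left.
June 2050 has 30 days: 152 − 30 = 122 left.
July 2050 has 31 days: 122 − 31 = 91 left.
August 2050 has 31 days: 91 − 31 = 60 left.
September 2050 has 30 days: 60 − 30 = 30 left.
30 days into October 2050 → October 30, 2050.

October 30, 2050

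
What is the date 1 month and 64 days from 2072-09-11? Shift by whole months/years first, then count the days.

Counting forward 1 month and 64 days from September 11, 2072: first the month/year part, then the days.
month 9 + 1 = 10 → October 2072.
Day 11 is valid in October, giving October 11, 2072.
Now add 64 days from October 11, 2072.
October has 31 days, so 31 − 11 = 20 days remain after October 11, 2072; 64 − 20 = 44 left.
November 2072 has 30 days: 44 − 30 = 14 left.
14 days into December 2072 → December 14, 2072.

December 14, 2072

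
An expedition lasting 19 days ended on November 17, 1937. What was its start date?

Subtracting 19 days from November 17, 1937.
Going back 17 days from November 17, 1937 reaches the end of the previous month; 19 − 17 = 2 left.
October 1937 has 31 days; 31 − 2 = 29 → October 29, 1937.

October 29, 1937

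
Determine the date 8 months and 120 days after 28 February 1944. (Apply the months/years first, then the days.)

February 25, 1945

Advancing 8 months and 120 days from February 28, 1944: first the month/year part, then the days.
month 2 + 8 = 10 → October 1944.
Day 28 is valid in October, giving October 28, 1944.
Now add 120 days from October 28, 1944.
October has 31 days, so 31 − 28 = 3 days remain after October 28, 1944; 120 − 3 = 117 left.
November 1944 has 30 days: 117 − 30 = 87 left.
December 1944 has 31 days: 87 − 31 = 56 left.
January 1945 has 31 days: 56 − 31 = 25 left.
25 days into February 1945 → February 25, 1945.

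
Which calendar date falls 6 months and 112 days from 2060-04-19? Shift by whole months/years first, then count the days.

February 8, 2061

Counting forward 6 months and 112 days from April 19, 2060: first the month/year part, then the days.
month 4 + 6 = 10 → October 2060.
Day 19 is valid in October, giving October 19, 2060.
Now add 112 days from October 19, 2060.
October has 31 days, so 31 − 19 = 12 days remain after October 19, 2060; 112 − 12 = 100 left.
November 2060 has 30 days: 100 − 30 = 70 left.
December 2060 has 31 days: 70 − 31 = 39 left.
January 2061 has 31 days: 39 − 31 = 8 left.
8 days into February 2061 → February 8, 2061.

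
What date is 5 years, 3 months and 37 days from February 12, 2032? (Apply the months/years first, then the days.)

June 18, 2037

Counting forward 5 years, 3 months and 37 days from February 12, 2032: first the month/year part, then the days.
+5 years → 2037; month 2 + 3 = 5 → May 2037.
Day 12 is valid in May, giving May 12, 2037.
Now add 37 days from May 12, 2037.
May has 31 days, so 31 − 12 = 19 days remain after May 12, 2037; 37 − 19 = 18 left.
18 days into June 2037 → June 18, 2037.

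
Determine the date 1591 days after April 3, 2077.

August 11, 2081

Advancing 1591 days from April 3, 2077.
April has 30 days, so 30 − 3 = 27 days remain after April 3, 2077; 1591 − 27 = 1564 left.
May 2077 has 31 days: 1564 − 31 = 1533 left.
June 2077 has 30 days: 1533 − 30 = 1503 left.
July 2077 has 31 days: 1503 − 31 = 1472 left.
August 2077 has 31 days: 1472 − 31 = 1441 left.
September 2077 has 30 days: 1441 − 30 = 1411 left.
October 2077 has 31 days: 1411 − 31 = 1380 left.
November 2077 has 30 days: 1380 − 30 = 1350 left.
December 2077 has 31 days: 1350 − 31 = 1319 left.
January 2078 has 31 days: 1319 − 31 = 1288 left.
February 2078 has 28 days (2078 is not a leap year): 1288 − 28 = 1260 left.
March 2078 has 31 days: 1260 − 31 = 1229 left.
April 2078 has 30 days: 1229 − 30 = 1199 left.
May 2078 has 31 days: 1199 − 31 = 1168 left.
June 2078 has 30 days: 1168 − 30 = 1138 left.
July 2078 has 31 days: 1138 − 31 = 1107 left.
August 2078 has 31 days: 1107 − 31 = 1076 left.
September 2078 has 30 days: 1076 − 30 = 1046 left.
October 2078 has 31 days: 1046 − 31 = 1015 left.
November 2078 has 30 days: 1015 − 30 = 985 left.
December 2078 has 31 days: 985 − 31 = 954 left.
January 2079 has 31 days: 954 − 31 = 923 left.
February 2079 has 28 days (2079 is not a leap year): 923 − 28 = 895 left.
March 2079 has 31 days: 895 − 31 = 864 left.
April 2079 has 30 days: 864 − 30 = 834 left.
May 2079 has 31 days: 834 − 31 = 803 left.
June 2079 has 30 days: 803 − 30 = 773 left.
July 2079 has 31 days: 773 − 31 = 742 left.
August 2079 has 31 days: 742 − 31 = 711 left.
September 2079 has 30 days: 711 − 30 = 681 left.
October 2079 has 31 days: 681 − 31 = 650 left.
November 2079 has 30 days: 650 − 30 = 620 left.
December 2079 has 31 days: 620 − 31 = 589 left.
January 2080 has 31 days: 589 − 31 = 558 left.
February 2080 has 29 days (2080 is a leap year): 558 − 29 = 529 left.
March 2080 has 31 days: 529 − 31 = 498 left.
April 2080 has 30 days: 498 − 30 = 468 left.
May 2080 has 31 days: 468 − 31 = 437 left.
June 2080 has 30 days: 437 − 30 = 407 left.
July 2080 has 31 days: 407 − 31 = 376 left.
August 2080 has 31 days: 376 − 31 = 345 left.
September 2080 has 30 days: 345 − 30 = 315 left.
October 2080 has 31 days: 315 − 31 = 284 left.
November 2080 has 30 days: 284 − 30 = 254 left.
December 2080 has 31 days: 254 − 31 = 223 left.
January 2081 has 31 days: 223 − 31 = 192 left.
February 2081 has 28 days (2081 is not a leap year): 192 − 28 = 164 left.
March 2081 has 31 days: 164 − 31 = 133 left.
April 2081 has 30 days: 133 − 30 = 103 left.
May 2081 has 31 days: 103 − 31 = 72 left.
June 2081 has 30 days: 72 − 30 = 42 left.
July 2081 has 31 days: 42 − 31 = 11 left.
11 days into August 2081 → August 11, 2081.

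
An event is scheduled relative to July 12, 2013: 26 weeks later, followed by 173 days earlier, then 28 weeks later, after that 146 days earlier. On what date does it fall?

Counting forward 26 weeks (= 182 days) from July 12, 2013:
July has 31 days, so 31 − 12 = 19 days remain after July 12, 2013; 182 − 19 = 163 left.
August 2013 has 31 days: 163 − 31 = 132 left.
September 2013 has 30 days: 132 − 30 = 102 left.
October 2013 has 31 days: 102 − 31 = 71 left.
November 2013 has 30 days: 71 − 30 = 41 left.
December 2013 has 31 days: 41 − 31 = 10 left.
10 days into January 2014 → January 10, 2014.
Counting back 173 days from January 10, 2014:
Going back 10 days from January 10, 2014 reaches the end of the previous month; 173 − 10 = 163 left.
December 2013 has 31 days: 163 − 31 = 132 left.
November 2013 has 30 days: 132 − 30 = 102 left.
October 2013 has 31 days: 102 − 31 = 71 left.
September 2013 has 30 days: 71 − 30 = 41 left.
August 2013 has 31 days: 41 − 31 = 10 left.
July 2013 has 31 days; 31 − 10 = 21 → July 21, 2013.
Adding 28 weeks (= 196 days) from July 21, 2013:
July has 31 days, so 31 − 21 = 10 days remain after July 21, 2013; 196 − 10 = 186 left.
August 2013 has 31 days: 186 − 31 = 155 left.
September 2013 has 30 days: 155 − 30 = 125 left.
October 2013 has 31 days: 125 − 31 = 94 left.
November 2013 has 30 days: 94 − 30 = 64 left.
December 2013 has 31 days: 64 − 31 = 33 left.
January 2014 has 31 days: 33 − 31 = 2 left.
2 days into February 2014 → February 2, 2014.
Counting back 146 days from February 2, 2014:
Going back 2 days from February 2, 2014 reaches the end of the previous month; 146 − 2 = 144 left.
January 2014 has 31 days: 144 − 31 = 113 left.
December 2013 has 31 days: 113 − 31 = 82 left.
November 2013 has 30 days: 82 − 30 = 52 left.
October 2013 has 31 days: 52 − 31 = 21 left.
September 2013 has 30 days; 30 − 21 = 9 → September 9, 2013.

September 9, 2013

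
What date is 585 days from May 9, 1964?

December 15, 1965

Counting forward 585 days from May 9, 1964.
May has 31 days, so 31 − 9 = 22 days remain after May 9, 1964; 585 − 22 = 563 left.
June 1964 has 30 days: 563 − 30 = 533 left.
July 1964 has 31 days: 533 − 31 = 502 left.
August 1964 has 31 days: 502 − 31 = 471 left.
September 1964 has 30 days: 471 − 30 = 441 left.
October 1964 has 31 days: 441 − 31 = 410 left.
November 1964 has 30 days: 410 − 30 = 380 left.
December 1964 has 31 days: 380 − 31 = 349 left.
January 1965 has 31 days: 349 − 31 = 318 left.
February 1965 has 28 days (1965 is not a leap year): 318 − 28 = 290 left.
March 1965 has 31 days: 290 − 31 = 259 left.
April 1965 has 30 days: 259 − 30 = 229 left.
May 1965 has 31 days: 229 − 31 = 198 left.
June 1965 has 30 days: 198 − 30 = 168 left.
July 1965 has 31 days: 168 − 31 = 137 left.
August 1965 has 31 days: 137 − 31 = 106 left.
September 1965 has 30 days: 106 − 30 = 76 left.
October 1965 has 31 days: 76 − 31 = 45 left.
November 1965 has 30 days: 45 − 30 = 15 left.
15 days into December 1965 → December 15, 1965.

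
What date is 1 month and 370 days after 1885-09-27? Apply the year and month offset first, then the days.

Advancing 1 month and 370 days from September 27, 1885: first the month/year part, then the days.
month 9 + 1 = 10 → October 1885.
Day 27 is valid in October, giving October 27, 1885.
Now add 370 days from October 27, 1885.
October has 31 days, so 31 − 27 = 4 days remain after October 27, 1885; 370 − 4 = 366 left.
November 1885 has 30 days: 366 − 30 = 336 left.
December 1885 has 31 days: 336 − 31 = 305 left.
January 1886 has 31 days: 305 − 31 = 274 left.
February 1886 has 28 days (1886 is not a leap year): 274 − 28 = 246 left.
March 1886 has 31 days: 246 − 31 = 215 left.
April 1886 has 30 days: 215 − 30 = 185 left.
May 1886 has 31 days: 185 − 31 = 154 left.
June 1886 has 30 days: 154 − 30 = 124 left.
July 1886 has 31 days: 124 − 31 = 93 left.
August 1886 has 31 days: 93 − 31 = 62 left.
September 1886 has 30 days: 62 − 30 = 32 left.
October 1886 has 31 days: 32 − 31 = 1 left.
1 day into November 1886 → November 1, 1886.

November 1, 1886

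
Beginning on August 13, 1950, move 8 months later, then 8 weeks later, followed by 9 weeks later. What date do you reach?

Adding 8 months from August 13, 1950:
month 8 + 8 = 16, which is month 4 of year 1951 → April 1951.
Day 13 is valid in April, giving April 13, 1951.
Counting forward 8 weeks (= 56 days) from April 13, 1951:
April has 30 days, so 30 − 13 = 17 days remain after April 13, 1951; 56 − 17 = 39 left.
May 1951 has 31 days: 39 − 31 = 8 left.
8 days into June 1951 → June 8, 1951.
Counting forward 9 weeks (= 63 days) from June 8, 1951:
June has 30 days, so 30 − 8 = 22 days remain after June 8, 1951; 63 − 22 = 41 left.
July 1951 has 31 days: 41 − 31 = 10 left.
10 days into August 1951 → August 10, 1951.

August 10, 1951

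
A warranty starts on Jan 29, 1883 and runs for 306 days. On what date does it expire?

December 1, 1883

Counting forward 306 days from January 29, 1883.
January has 31 days, so 31 − 29 = 2 days remain after January 29, 1883; 306 − 2 = 304 left.
February 1883 has 28 days (1883 is not a leap year): 304 − 28 = 276 left.
March 1883 has 31 days: 276 − 31 = 245 left.
April 1883 has 30 days: 245 − 30 = 215 left.
May 1883 has 31 days: 215 − 31 = 184 left.
June 1883 has 30 days: 184 − 30 = 154 left.
July 1883 has 31 days: 154 − 31 = 123 left.
August 1883 has 31 days: 123 − 31 = 92 left.
September 1883 has 30 days: 92 − 30 = 62 left.
October 1883 has 31 days: 62 − 31 = 31 left.
November 1883 has 30 days: 31 − 30 = 1 left.
1 day into December 1883 → December 1, 1883.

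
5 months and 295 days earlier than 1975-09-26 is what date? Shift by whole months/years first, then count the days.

Going back 5 months and 295 days from September 26, 1975: first the month/year part, then the days.
month 9 − 5 = 4 → April 1975.
Day 26 is valid in April, giving April 26, 1975.
Now subtract 295 days from April 26, 1975.
Going back 26 days from April 26, 1975 reaches the end of the previous month; 295 − 26 = 269 left.
March 1975 has 31 days: 269 − 31 = 238 left.
February 1975 has 28 days (1975 is not a leap year): 238 − 28 = 210 left.
January 1975 has 31 days: 210 − 31 = 179 left.
December 1974 has 31 days: 179 − 31 = 148 left.
November 1974 has 30 days: 148 − 30 = 118 left.
October 1974 has 31 days: 118 − 31 = 87 left.
September 1974 has 30 days: 87 − 30 = 57 left.
August 1974 has 31 days: 57 − 31 = 26 left.
July 1974 has 31 days; 31 − 26 = 5 → July 5, 1974.

July 5, 1974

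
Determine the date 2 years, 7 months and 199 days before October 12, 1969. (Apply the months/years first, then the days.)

Subtracting 2 years, 7 months and 199 days from October 12, 1969: first the month/year part, then the days.
-2 years → 1967; month 10 − 7 = 3 → March 1967.
Day 12 is valid in March, giving March 12, 1967.
Now subtract 199 days from March 12, 1967.
Going back 12 days from March 12, 1967 reaches the end of the previous month; 199 − 12 = 187 left.
February 1967 has 28 days (1967 is not a leap year): 187 − 28 = 159 left.
January 1967 has 31 days: 159 − 31 = 128 left.
December 1966 has 31 days: 128 − 31 = 97 left.
November 1966 has 30 days: 97 − 30 = 67 left.
October 1966 has 31 days: 67 − 31 = 36 left.
September 1966 has 30 days: 36 − 30 = 6 left.
August 1966 has 31 days; 31 − 6 = 25 → August 25, 1966.

August 25, 1966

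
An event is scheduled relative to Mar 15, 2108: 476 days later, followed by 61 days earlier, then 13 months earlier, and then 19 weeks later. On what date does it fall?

Counting forward 476 days from March 15, 2108:
March has 31 days, so 31 − 15 = 16 days remain after March 15, 2108; 476 − 16 = 460 left.
April 2108 has 30 days: 460 − 30 = 430 left.
May 2108 has 31 days: 430 − 31 = 399 left.
June 2108 has 30 days: 399 − 30 = 369 left.
July 2108 has 31 days: 369 − 31 = 338 left.
August 2108 has 31 days: 338 − 31 = 307 left.
September 2108 has 30 days: 307 − 30 = 277 left.
October 2108 has 31 days: 277 − 31 = 246 left.
November 2108 has 30 days: 246 − 30 = 216 left.
December 2108 has 31 days: 216 − 31 = 185 left.
January 2109 has 31 days: 185 − 31 = 154 left.
February 2109 has 28 days (2109 is not a leap year): 154 − 28 = 126 left.
March 2109 has 31 days: 126 − 31 = 95 left.
April 2109 has 30 days: 95 − 30 = 65 left.
May 2109 has 31 days: 65 − 31 = 34 left.
June 2109 has 30 days: 34 − 30 = 4 left.
4 days into July 2109 → July 4, 2109.
Subtracting 61 days from July 4, 2109:
Going back 4 days from July 4, 2109 reaches the end of the previous month; 61 − 4 = 57 left.
June 2109 has 30 days: 57 − 30 = 27 left.
May 2109 has 31 days; 31 − 27 = 4 → May 4, 2109.
Subtracting 13 months from May 4, 2109:
month 5 − 13 = -8, which is month 4 of year 2108 → April 2108.
Day 4 is valid in April, giving April 4, 2108.
Counting forward 19 weeks (= 133 days) from April 4, 2108:
April has 30 days, so 30 − 4 = 26 days remain after April 4, 2108; 133 − 26 = 107 left.
May 2108 has 31 days: 107 − 31 = 76 left.
June 2108 has 30 days: 76 − 30 = 46 left.
July 2108 has 31 days: 46 − 31 = 15 left.
15 days into August 2108 → August 15, 2108.

August 15, 2108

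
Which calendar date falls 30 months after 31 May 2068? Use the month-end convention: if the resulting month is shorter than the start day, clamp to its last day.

Advancing 30 months from May 31, 2068.
month 5 + 30 = 35, which is month 11 of year 2070 → November 2070.
November 2070 has only 30 days and the start was day 31, so the date clamps to November 30, 2070.

November 30, 2070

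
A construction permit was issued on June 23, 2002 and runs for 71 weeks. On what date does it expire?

Adding 71 weeks = 497 days from June 23, 2002.
June has 30 days, so 30 − 23 = 7 days remain after June 23, 2002; 497 − 7 = 490 left.
July 2002 has 31 days: 490 − 31 = 459 left.
August 2002 has 31 days: 459 − 31 = 428 left.
September 2002 has 30 days: 428 − 30 = 398 left.
October 2002 has 31 days: 398 − 31 = 367 left.
November 2002 has 30 days: 367 − 30 = 337 left.
December 2002 has 31 days: 337 − 31 = 306 left.
January 2003 has 31 days: 306 − 31 = 275 left.
February 2003 has 28 days (2003 is not a leap year): 275 − 28 = 247 left.
March 2003 has 31 days: 247 − 31 = 216 left.
April 2003 has 30 days: 216 − 30 = 186 left.
May 2003 has 31 days: 186 − 31 = 155 left.
June 2003 has 30 days: 155 − 30 = 125 left.
July 2003 has 31 days: 125 − 31 = 94 left.
August 2003 has 31 days: 94 − 31 = 63 left.
September 2003 has 30 days: 63 − 30 = 33 left.
October 2003 has 31 days: 33 − 31 = 2 left.
2 days into November 2003 → November 2, 2003.

November 2, 2003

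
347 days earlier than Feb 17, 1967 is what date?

Going back 347 days from February 17, 1967.
Going back 17 days from February 17, 1967 reaches the end of the previous month; 347 − 17 = 330 left.
January 1967 has 31 days: 330 − 31 = 299 left.
December 1966 has 31 days: 299 − 31 = 268 left.
November 1966 has 30 days: 268 − 30 = 238 left.
October 1966 has 31 days: 238 − 31 = 207 left.
September 1966 has 30 days: 207 − 30 = 177 left.
August 1966 has 31 days: 177 − 31 = 146 left.
July 1966 has 31 days: 146 − 31 = 115 left.
June 1966 has 30 days: 115 − 30 = 85 left.
May 1966 has 31 days: 85 − 31 = 54 left.
April 1966 has 30 days: 54 − 30 = 24 left.
March 1966 has 31 days; 31 − 24 = 7 → March 7, 1966.

March 7, 1966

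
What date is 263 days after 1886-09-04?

May 25, 1887

Adding 263 days from September 4, 1886.
September has 30 days, so 30 − 4 = 26 days remain after September 4, 1886; 263 − 26 = 237 left.
October 1886 has 31 days: 237 − 31 = 206 left.
November 1886 has 30 days: 206 − 30 = 176 left.
December 1886 has 31 days: 176 − 31 = 145 left.
January 1887 has 31 days: 145 − 31 = 114 left.
February 1887 has 28 days (1887 is not a leap year): 114 − 28 = 86 left.
March 1887 has 31 days: 86 − 31 = 55 left.
April 1887 has 30 days: 55 − 30 = 25 left.
25 days into May 1887 → May 25, 1887.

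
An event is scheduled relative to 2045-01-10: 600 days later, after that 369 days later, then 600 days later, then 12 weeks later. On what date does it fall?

Advancing 600 days from January 10, 2045:
January has 31 days, so 31 − 10 = 21 days remain after January 10, 2045; 600 − 21 = 579 left.
February 2045 has 28 days (2045 is not a leap year): 579 − 28 = 551 left.
March 2045 has 31 days: 551 − 31 = 520 left.
April 2045 has 30 days: 520 − 30 = 490 left.
May 2045 has 31 days: 490 − 31 = 459 left.
June 2045 has 30 days: 459 − 30 = 429 left.
July 2045 has 31 days: 429 − 31 = 398 left.
August 2045 has 31 days: 398 − 31 = 367 left.
September 2045 has 30 days: 367 − 30 = 337 left.
October 2045 has 31 days: 337 − 31 = 306 left.
November 2045 has 30 days: 306 − 30 = 276 left.
December 2045 has 31 days: 276 − 31 = 245 left.
January 2046 has 31 days: 245 − 31 = 214 left.
February 2046 has 28 days (2046 is not a leap year): 214 − 28 = 186 left.
March 2046 has 31 days: 186 − 31 = 155 left.
April 2046 has 30 days: 155 − 30 = 125 left.
May 2046 has 31 days: 125 − 31 = 94 left.
June 2046 has 30 days: 94 − 30 = 64 left.
July 2046 has 31 days: 64 − 31 = 33 left.
August 2046 has 31 days: 33 − 31 = 2 left.
2 days into September 2046 → September 2, 2046.
Advancing 369 days from September 2, 2046:
September has 30 days, so 30 − 2 = 28 days remain after September 2, 2046; 369 − 28 = 341 left.
October 2046 has 31 days: 341 − 31 = 310 left.
November 2046 has 30 days: 310 − 30 = 280 left.
December 2046 has 31 days: 280 − 31 = 249 left.
January 2047 has 31 days: 249 − 31 = 218 left.
February 2047 has 28 days (2047 is not a leap year): 218 − 28 = 190 left.
March 2047 has 31 days: 190 − 31 = 159 left.
April 2047 has 30 days: 159 − 30 = 129 left.
May 2047 has 31 days: 129 − 31 = 98 left.
June 2047 has 30 days: 98 − 30 = 68 left.
July 2047 has 31 days: 68 − 31 = 37 left.
August 2047 has 31 days: 37 − 31 = 6 left.
6 days into September 2047 → September 6, 2047.
Adding 600 days from September 6, 2047:
September has 30 days, so 30 − 6 = 24 days remain after September 6, 2047; 600 − 24 = 576 left.
October 2047 has 31 days: 576 − 31 = 545 left.
November 2047 has 30 days: 545 − 30 = 515 left.
December 2047 has 31 days: 515 − 31 = 484 left.
January 2048 has 31 days: 484 − 31 = 453 left.
February 2048 has 29 days (2048 is a leap year): 453 − 29 = 424 left.
March 2048 has 31 days: 424 − 31 = 393 left.
April 2048 has 30 days: 393 − 30 = 363 left.
May 2048 has 31 days: 363 − 31 = 332 left.
June 2048 has 30 days: 332 − 30 = 302 left.
July 2048 has 31 days: 302 − 31 = 271 left.
August 2048 has 31 days: 271 − 31 = 240 left.
September 2048 has 30 days: 240 − 30 = 210 left.
October 2048 has 31 days: 210 − 31 = 179 left.
November 2048 has 30 days: 179 − 30 = 149 left.
December 2048 has 31 days: 149 − 31 = 118 left.
January 2049 has 31 days: 118 − 31 = 87 left.
February 2049 has 28 days (2049 is not a leap year): 87 − 28 = 59 left.
March 2049 has 31 days: 59 − 31 = 28 left.
28 days into April 2049 → April 28, 2049.
Counting forward 12 weeks (= 84 days) from April 28, 2049:
April has 30 days, so 30 − 28 = 2 days remain after April 28, 2049; 84 − 2 = 82 left.
May 2049 has 31 days: 82 − 31 = 51 left.
June 2049 has 30 days: 51 − 30 = 21 left.
21 days into July 2049 → July 21, 2049.

July 21, 2049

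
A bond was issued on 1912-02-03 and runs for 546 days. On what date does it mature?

August 2, 1913

Adding 546 days from February 3, 1912.
February has 29 days, so 29 − 3 = 26 days remain after February 3, 1912; 546 − 26 = 520 left.
March 1912 has 31 days: 520 − 31 = 489 left.
April 1912 has 30 days: 489 − 30 = 459 left.
May 1912 has 31 days: 459 − 31 = 428 left.
June 1912 has 30 days: 428 − 30 = 398 left.
July 1912 has 31 days: 398 − 31 = 367 left.
August 1912 has 31 days: 367 − 31 = 336 left.
September 1912 has 30 days: 336 − 30 = 306 left.
October 1912 has 31 days: 306 − 31 = 275 left.
November 1912 has 30 days: 275 − 30 = 245 left.
December 1912 has 31 days: 245 − 31 = 214 left.
January 1913 has 31 days: 214 − 31 = 183 left.
February 1913 has 28 days (1913 is not a leap year): 183 − 28 = 155 left.
March 1913 has 31 days: 155 − 31 = 124 left.
April 1913 has 30 days: 124 − 30 = 94 left.
May 1913 has 31 days: 94 − 31 = 63 left.
June 1913 has 30 days: 63 − 30 = 33 left.
July 1913 has 31 days: 33 − 31 = 2 left.
2 days into August 1913 → August 2, 1913.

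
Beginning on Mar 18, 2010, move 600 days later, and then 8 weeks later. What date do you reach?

Advancing 600 days from March 18, 2010:
March has 31 days, so 31 − 18 = 13 days remain after March 18, 2010; 600 − 13 = 587 left.
April 2010 has 30 days: 587 − 30 = 557 left.
May 2010 has 31 days: 557 − 31 = 526 left.
June 2010 has 30 days: 526 − 30 = 496 left.
July 2010 has 31 days: 496 − 31 = 465 left.
August 2010 has 31 days: 465 − 31 = 434 left.
September 2010 has 30 days: 434 − 30 = 404 left.
October 2010 has 31 days: 404 − 31 = 373 left.
November 2010 has 30 days: 373 − 30 = 343 left.
December 2010 has 31 days: 343 − 31 = 312 left.
January 2011 has 31 days: 312 − 31 = 281 left.
February 2011 has 28 days (2011 is not a leap year): 281 − 28 = 253 left.
March 2011 has 31 days: 253 − 31 = 222 left.
April 2011 has 30 days: 222 − 30 = 192 left.
May 2011 has 31 days: 192 − 31 = 161 left.
June 2011 has 30 days: 161 − 30 = 131 left.
July 2011 has 31 days: 131 − 31 = 100 left.
August 2011 has 31 days: 100 − 31 = 69 left.
September 2011 has 30 days: 69 − 30 = 39 left.
October 2011 has 31 days: 39 − 31 = 8 left.
8 days into November 2011 → November 8, 2011.
Counting forward 8 weeks (= 56 days) from November 8, 2011:
November has 30 days, so 30 − 8 = 22 days remain after November 8, 2011; 56 − 22 = 34 left.
December 2011 has 31 days: 34 − 31 = 3 left.
3 days into January 2012 → January 3, 2012.

January 3, 2012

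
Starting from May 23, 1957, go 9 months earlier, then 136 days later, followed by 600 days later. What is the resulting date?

Subtracting 9 months from May 23, 1957:
month 5 − 9 = -4, which is month 8 of year 1956 → August 1956.
Day 23 is valid in August, giving August 23, 1956.
Adding 136 days from August 23, 1956:
August has 31 days, so 31 − 23 = 8 days remain after August 23, 1956; 136 − 8 = 128 left.
September 1956 has 30 days: 128 − 30 = 98 left.
October 1956 has 31 days: 98 − 31 = 67 left.
November 1956 has 30 days: 67 − 30 = 37 left.
December 1956 has 31 days: 37 − 31 = 6 left.
6 days into January 1957 → January 6, 1957.
Counting forward 600 days from January 6, 1957:
January has 31 days, so 31 − 6 = 25 days remain after January 6, 1957; 600 − 25 = 575 left.
February 1957 has 28 days (1957 is not a leap year): 575 − 28 = 547 left.
March 1957 has 31 days: 547 − 31 = 516 left.
April 1957 has 30 days: 516 − 30 = 486 left.
May 1957 has 31 days: 486 − 31 = 455 left.
June 1957 has 30 days: 455 − 30 = 425 left.
July 1957 has 31 days: 425 − 31 = 394 left.
August 1957 has 31 days: 394 − 31 = 363 left.
September 1957 has 30 days: 363 − 30 = 333 left.
October 1957 has 31 days: 333 − 31 = 302 left.
November 1957 has 30 days: 302 − 30 = 272 left.
December 1957 has 31 days: 272 − 31 = 241 left.
January 1958 has 31 days: 241 − 31 = 210 left.
February 1958 has 28 days (1958 is not a leap year): 210 − 28 = 182 left.
March 1958 has 31 days: 182 − 31 = 151 left.
April 1958 has 30 days: 151 − 30 = 121 left.
May 1958 has 31 days: 121 − 31 = 90 left.
June 1958 has 30 days: 90 − 30 = 60 left.
July 1958 has 31 days: 60 − 31 = 29 left.
29 days into August 1958 → August 29, 1958.

August 29, 1958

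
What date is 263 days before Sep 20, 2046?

Counting back 263 days from September 20, 2046.
Going back 20 days from September 20, 2046 reaches the end of the previous month; 263 − 20 = 243 left.
August 2046 has 31 days: 243 − 31 = 212 left.
July 2046 has 31 days: 212 − 31 = 181 left.
June 2046 has 30 days: 181 − 30 = 151 left.
May 2046 has 31 days: 151 − 31 = 120 left.
April 2046 has 30 days: 120 − 30 = 90 left.
March 2046 has 31 days: 90 − 31 = 59 left.
February 2046 has 28 days (2046 is not a leap year): 59 − 28 = 31 left.
January 2046 has 31 days: 31 − 31 = 0 left.
December 2045 has 31 days; 31 − 0 = 31 → December 31, 2045.

December 31, 2045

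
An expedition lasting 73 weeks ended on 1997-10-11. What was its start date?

Subtracting 73 weeks = 511 days from October 11, 1997.
Going back 11 days from October 11, 1997 reaches the end of the previous month; 511 − 11 = 500 left.
September 1997 has 30 days: 500 − 30 = 470 left.
August 1997 has 31 days: 470 − 31 = 439 left.
July 1997 has 31 days: 439 − 31 = 408 left.
June 1997 has 30 days: 408 − 30 = 378 left.
May 1997 has 31 days: 378 − 31 = 347 left.
April 1997 has 30 days: 347 − 30 = 317 left.
March 1997 has 31 days: 317 − 31 = 286 left.
February 1997 has 28 days (1997 is not a leap year): 286 − 28 = 258 left.
January 1997 has 31 days: 258 − 31 = 227 left.
December 1996 has 31 days: 227 − 31 = 196 left.
November 1996 has 30 days: 196 − 30 = 166 left.
October 1996 has 31 days: 166 − 31 = 135 left.
September 1996 has 30 days: 135 − 30 = 105 left.
August 1996 has 31 days: 105 − 31 = 74 left.
July 1996 has 31 days: 74 − 31 = 43 left.
June 1996 has 30 days: 43 − 30 = 13 left.
May 1996 has 31 days; 31 − 13 = 18 → May 18, 1996.

May 18, 1996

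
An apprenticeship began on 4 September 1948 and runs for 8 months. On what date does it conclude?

Counting forward 8 months from September 4, 1948.
month 9 + 8 = 17, which is month 5 of year 1949 → May 1949.
Day 4 is valid in May, giving May 4, 1949.

May 4, 1949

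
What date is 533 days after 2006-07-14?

Adding 533 days from July 14, 2006.
July has 31 days, so 31 − 14 = 17 days remain after July 14, 2006; 533 − 17 = 516 left.
August 2006 has 31 days: 516 − 31 = 485 left.
September 2006 has 30 days: 485 − 30 = 455 left.
October 2006 has 31 days: 455 − 31 = 424 left.
November 2006 has 30 days: 424 − 30 = 394 left.
December 2006 has 31 days: 394 − 31 = 363 left.
January 2007 has 31 days: 363 − 31 = 332 left.
February 2007 has 28 days (2007 is not a leap year): 332 − 28 = 304 left.
March 2007 has 31 days: 304 − 31 = 273 left.
April 2007 has 30 days: 273 − 30 = 243 left.
May 2007 has 31 days: 243 − 31 = 212 left.
June 2007 has 30 days: 212 − 30 = 182 left.
July 2007 has 31 days: 182 − 31 = 151 left.
August 2007 has 31 days: 151 − 31 = 120 left.
September 2007 has 30 days: 120 − 30 = 90 left.
October 2007 has 31 days: 90 − 31 = 59 left.
November 2007 has 30 days: 59 − 30 = 29 left.
29 days into December 2007 → December 29, 2007.

December 29, 2007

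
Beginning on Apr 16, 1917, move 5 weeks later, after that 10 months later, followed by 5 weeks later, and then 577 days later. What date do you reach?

Adding 5 weeks (= 35 days) from April 16, 1917:
April has 30 days, so 30 − 16 = 14 days remain after April 16, 1917; 35 − 14 = 21 left.
21 days into May 1917 → May 21, 1917.
Counting forward 10 months from May 21, 1917:
month 5 + 10 = 15, which is month 3 of year 1918 → March 1918.
Day 21 is valid in March, giving March 21, 1918.
Advancing 5 weeks (= 35 days) from March 21, 1918:
March has 31 days, so 31 − 21 = 10 days remain after March 21, 1918; 35 − 10 = 25 left.
25 days into April 1918 → April 25, 1918.
Counting forward 577 days from April 25, 1918:
April has 30 days, so 30 − 25 = 5 days remain after April 25, 1918; 577 − 5 = 572 left.
May 1918 has 31 days: 572 − 31 = 541 left.
June 1918 has 30 days: 541 − 30 = 511 left.
July 1918 has 31 days: 511 − 31 = 480 left.
August 1918 has 31 days: 480 − 31 = 449 left.
September 1918 has 30 days: 449 − 30 = 419 left.
October 1918 has 31 days: 419 − 31 = 388 left.
November 1918 has 30 days: 388 − 30 = 358 left.
December 1918 has 31 days: 358 − 31 = 327 left.
January 1919 has 31 days: 327 − 31 = 296 left.
February 1919 has 28 days (1919 is not a leap year): 296 − 28 = 268 left.
March 1919 has 31 days: 268 − 31 = 237 left.
April 1919 has 30 days: 237 − 30 = 207 left.
May 1919 has 31 days: 207 − 31 = 176 left.
June 1919 has 30 days: 176 − 30 = 146 left.
July 1919 has 31 days: 146 − 31 = 115 left.
August 1919 has 31 days: 115 − 31 = 84 left.
September 1919 has 30 days: 84 − 30 = 54 left.
October 1919 has 31 days: 54 − 31 = 23 left.
23 days into November 1919 → November 23, 1919.

November 23, 1919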